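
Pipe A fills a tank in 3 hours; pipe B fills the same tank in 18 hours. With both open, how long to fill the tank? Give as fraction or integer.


Rate of A = 1/3 job per hour
Rate of B = 1/18 job per hour
Combined rate = 1/3 + 1/18
Find common denominator: (18 + 3)/(3*18) = 21/54
Combined rate = 7/18 job per hour
Time together = 1 / (7/18) = 18/7 hours

18/7


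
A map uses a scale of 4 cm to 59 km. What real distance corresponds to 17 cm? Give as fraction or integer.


Map scale: 4 cm = 59 km
Measured distance on map = 17 cm
Set up proportion: 17 * 59 / 4
= 1003 / 4
= 1003/4 km

1003/4


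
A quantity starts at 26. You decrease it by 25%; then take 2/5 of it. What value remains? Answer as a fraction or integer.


Start with 26.
Step 1: Decrease by 25%: 26 * 75/100 = 39/2
Step 2: Take 2/5: 39/2 * 2/5 = 39/5
Final result = 39/5

39/5


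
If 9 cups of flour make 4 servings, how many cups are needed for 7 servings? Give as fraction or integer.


Original: 9 cups for 4 servings
Target servings = 7
Scaling factor = 7/4
New amount = 9 * 7/4
= 63/4
= 63/4 cups

63/4


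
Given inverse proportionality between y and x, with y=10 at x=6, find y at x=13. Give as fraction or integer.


Inverse proportion: y = k/x
Find k: k = 6 * 10 = 60
Compute y at x=13: y = 60/13
y = 60/13

60/13


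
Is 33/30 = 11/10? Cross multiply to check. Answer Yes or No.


Cross multiply to check 33/30 = 11/10
Left cross product: 33 * 10 = 330
Right cross product: 30 * 11 = 330
330 = 330
Equal, so proportions match => Yes

Yes


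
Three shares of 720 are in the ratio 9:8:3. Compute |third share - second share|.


Total parts = 9 + 8 + 3 = 20
Value per part = 720 / 20 = 36
Shares: 9*36=324, 8*36=288, 3*36=108
Third share = 108, second share = 288
Difference = |108 - 288| = 180

180


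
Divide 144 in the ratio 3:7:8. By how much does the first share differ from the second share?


Total parts = 3 + 7 + 8 = 18
Value per part = 144 / 18 = 8
Shares: 3*8=24, 7*8=56, 8*8=64
First share = 24, second share = 56
Difference = |24 - 56| = 32

32


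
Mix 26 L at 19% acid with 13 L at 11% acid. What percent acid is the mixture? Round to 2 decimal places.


Solute in mixture 1 = 19% of 26 L = 26*19/100 = 247/50 L
Solute in mixture 2 = 11% of 13 L = 13*11/100 = 143/100 L
Total solute = 247/50 + 143/100 = 637/100 L
Total volume = 26 + 13 = 39 L
Final concentration = 637/100/39 * 100 = 16.33%

16.33


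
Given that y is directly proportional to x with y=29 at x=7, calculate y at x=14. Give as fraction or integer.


Direct proportion: y = kx
Find k: k = 29/7 = 29/7
Compute y at x=14: y = 29/7 * 14
y = 58

58


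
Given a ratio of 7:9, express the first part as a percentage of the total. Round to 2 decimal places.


Total parts = 7 + 9 = 16
First part fraction = 7/16
Percentage = (7/16) * 100
= 0.4375 * 100
= 43.75%

43.75


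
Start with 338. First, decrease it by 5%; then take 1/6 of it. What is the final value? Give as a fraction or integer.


Start with 338.
Step 1: Decrease by 5%: 338 * 95/100 = 3211/10
Step 2: Take 1/6: 3211/10 * 1/6 = 3211/60
Final result = 3211/60

3211/60


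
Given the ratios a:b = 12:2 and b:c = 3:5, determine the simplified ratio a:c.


Given a:b = 12:2 and b:c = 3:5
Make b consistent. Multiply first ratio by 3: a:b = 36:6
Multiply second ratio by 2: b:c = 6:10
Now b = 6 in both, so a:b:c = 36:6:10
Therefore a:c = 36:10
Simplify by GCD: a:c = 18:5

18:5


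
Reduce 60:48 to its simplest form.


Find GCD(60, 48)
GCD = 12
Divide both by 12: 60/12 = 5, 48/12 = 4
Simplified ratio = 5:4

5:4


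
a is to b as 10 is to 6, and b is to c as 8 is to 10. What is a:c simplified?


Given a:b = 10:6 and b:c = 8:10
Make b consistent. Multiply first ratio by 8: a:b = 80:48
Multiply second ratio by 6: b:c = 48:60
Now b = 48 in both, so a:b:c = 80:48:60
Therefore a:c = 80:60
Simplify by GCD: a:c = 4:3

4:3


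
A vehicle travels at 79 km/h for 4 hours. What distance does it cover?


Using distance = speed * time
Speed = 79 km/h
Time = 4 hours
Distance = 79 * 4
= 316 km

316


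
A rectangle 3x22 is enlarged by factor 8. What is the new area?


Original dimensions: 3 x 22
Enlargement factor = 8
New width = 3 * 8 = 24
New height = 22 * 8 = 176
New area = 24 * 176 = 4224

4224


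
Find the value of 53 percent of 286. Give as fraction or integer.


Compute 53% of 286
Convert percentage: 53% = 53/100
Multiply: 286 * 53/100
= 15158/100
= 7579/50

7579/50


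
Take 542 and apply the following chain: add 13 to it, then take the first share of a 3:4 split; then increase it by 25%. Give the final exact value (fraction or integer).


Start with 542.
Step 1: Add 13: 542+13=555; split 3:4 first = 555*3/7 = 1665/7
Step 2: Increase by 25%: 1665/7 * 125/100 = 8325/28
Final result = 8325/28

8325/28


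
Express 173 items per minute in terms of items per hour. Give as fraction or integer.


Converting from per minute to per hour
Rate = 173 items per minute
Multiply by 60: 173 * 60
= 10380 items per hour

10380


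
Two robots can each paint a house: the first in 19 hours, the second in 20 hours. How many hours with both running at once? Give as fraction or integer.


Rate of A = 1/19 job per hour
Rate of B = 1/20 job per hour
Combined rate = 1/19 + 1/20
Find common denominator: (20 + 19)/(19*20) = 39/380
Combined rate = 39/380 job per hour
Time together = 1 / (39/380) = 380/39 hours

380/39


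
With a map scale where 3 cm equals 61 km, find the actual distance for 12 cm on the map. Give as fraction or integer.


Map scale: 3 cm = 61 km
Measured distance on map = 12 cm
Set up proportion: 12 * 61 / 3
= 732 / 3
= 244 km

244


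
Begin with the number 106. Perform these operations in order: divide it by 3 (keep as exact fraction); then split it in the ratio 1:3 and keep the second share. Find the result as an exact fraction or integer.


Start with 106.
Step 1: Divide by 3: 106 / 3 = 106/3
Step 2: Split 1:3, second share = 106/3 * 3/4 = 53/2
Final result = 53/2

53/2


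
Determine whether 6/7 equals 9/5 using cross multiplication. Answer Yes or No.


Cross multiply to check 6/7 = 9/5
Left cross product: 6 * 5 = 30
Right cross product: 7 * 9 = 63
30 != 63
Not equal, so proportions differ => No

No


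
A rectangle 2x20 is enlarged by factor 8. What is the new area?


Original dimensions: 2 x 20
Enlargement factor = 8
New width = 2 * 8 = 16
New height = 20 * 8 = 160
New area = 16 * 160 = 2560

2560


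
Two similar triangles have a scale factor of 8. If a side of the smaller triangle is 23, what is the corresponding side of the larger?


Similar triangles have proportional sides
Scale factor = 8
Smaller side = 23
Corresponding larger side = 23 * 8
= 184

184


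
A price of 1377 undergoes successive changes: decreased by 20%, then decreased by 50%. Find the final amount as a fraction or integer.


Start: 1377
Step 1: decrease by 20% => multiply by 80/100
  1377 * 80/100 = 5508/5
Step 2: decrease by 50% => multiply by 50/100
  5508/5 * 50/100 = 2754/5
Final value = 2754/5

2754/5


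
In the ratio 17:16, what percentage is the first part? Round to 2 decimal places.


Total parts = 17 + 16 = 33
First part fraction = 17/33
Percentage = (17/33) * 100
= 0.515152 * 100
= 51.52%

51.52


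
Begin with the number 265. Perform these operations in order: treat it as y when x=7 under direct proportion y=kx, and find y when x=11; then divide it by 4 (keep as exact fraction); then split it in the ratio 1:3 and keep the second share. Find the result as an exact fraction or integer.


Start with 265.
Step 1: Direct prop: k = (265)/7; new y = k*11 = 265*11/7 = 2915/7
Step 2: Divide by 4: 2915/7 / 4 = 2915/28
Step 3: Split 1:3, second share = 2915/28 * 3/4 = 8745/112
Final result = 8745/112

8745/112


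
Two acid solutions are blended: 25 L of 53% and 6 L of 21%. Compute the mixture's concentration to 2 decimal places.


Solute in mixture 1 = 53% of 25 L = 25*53/100 = 53/4 L
Solute in mixture 2 = 21% of 6 L = 6*21/100 = 63/50 L
Total solute = 53/4 + 63/50 = 1451/100 L
Total volume = 25 + 6 = 31 L
Final concentration = 1451/100/31 * 100 = 46.81%

46.81


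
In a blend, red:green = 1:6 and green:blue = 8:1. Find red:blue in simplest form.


Given a:b = 1:6 and b:c = 8:1
Make b consistent. Multiply first ratio by 8: a:b = 8:48
Multiply second ratio by 6: b:c = 48:6
Now b = 48 in both, so a:b:c = 8:48:6
Therefore a:c = 8:6
Simplify by GCD: a:c = 4:3

4:3


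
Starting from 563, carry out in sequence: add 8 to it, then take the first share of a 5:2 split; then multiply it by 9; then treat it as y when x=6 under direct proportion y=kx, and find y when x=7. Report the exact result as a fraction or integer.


Start with 563.
Step 1: Add 8: 563+8=571; split 5:2 first = 571*5/7 = 2855/7
Step 2: Multiply by 9: 2855/7 * 9 = 25695/7
Step 3: Direct prop: k = (25695/7)/6; new y = k*7 = 25695/7*7/6 = 8565/2
Final result = 8565/2

8565/2


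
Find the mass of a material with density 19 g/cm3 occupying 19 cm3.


Using mass = density * volume
Density = 19 g/cm3
Volume = 19 cm3
Mass = 19 * 19
= 361 g

361


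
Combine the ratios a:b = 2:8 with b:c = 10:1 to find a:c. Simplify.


Given a:b = 2:8 and b:c = 10:1
Make b consistent. Multiply first ratio by 10: a:b = 20:80
Multiply second ratio by 8: b:c = 80:8
Now b = 80 in both, so a:b:c = 20:80:8
Therefore a:c = 20:8
Simplify by GCD: a:c = 5:2

5:2


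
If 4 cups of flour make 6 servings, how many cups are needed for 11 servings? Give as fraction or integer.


Original: 4 cups for 6 servings
Target servings = 11
Scaling factor = 11/6
New amount = 4 * 11/6
= 44/6
= 22/3 cups

22/3


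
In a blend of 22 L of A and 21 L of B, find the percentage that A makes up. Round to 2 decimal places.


Volume of A = 22 L
Volume of B = 21 L
Total volume = 22 + 21 = 43 L
Percentage of A = (22/43) * 100
= 51.16%

51.16


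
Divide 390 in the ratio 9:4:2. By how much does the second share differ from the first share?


Total parts = 9 + 4 + 2 = 15
Value per part = 390 / 15 = 26
Shares: 9*26=234, 4*26=104, 2*26=52
Second share = 104, first share = 234
Difference = |104 - 234| = 130

130


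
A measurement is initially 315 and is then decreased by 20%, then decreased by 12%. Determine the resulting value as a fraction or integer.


Start: 315
Step 1: decrease by 20% => multiply by 80/100
  315 * 80/100 = 252
Step 2: decrease by 12% => multiply by 88/100
  252 * 88/100 = 5544/25
Final value = 5544/25

5544/25


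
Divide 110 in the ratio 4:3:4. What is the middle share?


Ratio = 4:3:4
Total parts = 4 + 3 + 4 = 11
Value per part = 110 / 11 = 10
First share = 4 * 10 = 40
Middle share = 3 * 10 = 30
Third share = 4 * 10 = 40

30


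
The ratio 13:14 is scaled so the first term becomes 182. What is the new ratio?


Original ratio: 13:14
First term target: 182
Scale factor = 182 / 13 = 14
Multiply second term: 14 * 14 = 196
Equivalent ratio = 182:196

182:196


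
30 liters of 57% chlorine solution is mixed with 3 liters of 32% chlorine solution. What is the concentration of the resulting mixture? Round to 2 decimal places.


Solute in mixture 1 = 57% of 30 L = 30*57/100 = 171/10 L
Solute in mixture 2 = 32% of 3 L = 3*32/100 = 24/25 L
Total solute = 171/10 + 24/25 = 903/50 L
Total volume = 30 + 3 = 33 L
Final concentration = 903/50/33 * 100 = 54.73%

54.73


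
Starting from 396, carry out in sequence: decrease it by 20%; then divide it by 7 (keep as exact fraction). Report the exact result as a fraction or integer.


Start with 396.
Step 1: Decrease by 20%: 396 * 80/100 = 1584/5
Step 2: Divide by 7: 1584/5 / 7 = 1584/35
Final result = 1584/35

1584/35


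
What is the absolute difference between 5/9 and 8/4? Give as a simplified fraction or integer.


Simplify: 5/9 = 5/9 and 8/4 = 2
Find common denominator: LCD = 9
Convert: 5/9 and 18/9
Difference = |5 - 18|/9 = 13/9
Simplified = 13/9

13/9


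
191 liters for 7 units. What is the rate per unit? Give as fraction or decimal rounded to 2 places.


Total liters = 191
Number of units = 7
Unit rate = 191 / 7
= 27.29 liters per unit

27.29


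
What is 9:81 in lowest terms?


Find GCD(9, 81)
GCD = 9
Divide both by 9: 9/9 = 1, 81/9 = 9
Simplified ratio = 1:9

1:9


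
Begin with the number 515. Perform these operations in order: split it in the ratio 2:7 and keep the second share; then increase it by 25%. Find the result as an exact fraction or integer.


Start with 515.
Step 1: Split 2:7, second share = 515 * 7/9 = 3605/9
Step 2: Increase by 25%: 3605/9 * 125/100 = 18025/36
Final result = 18025/36

18025/36


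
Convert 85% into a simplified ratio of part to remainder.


Part = 85%, Remainder = 15%
Ratio = 85:15
GCD(85, 15) = 5
Simplify: 17:3 = 17:3

17:3


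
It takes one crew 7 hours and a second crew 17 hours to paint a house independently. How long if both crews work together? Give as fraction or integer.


Rate of A = 1/7 job per hour
Rate of B = 1/17 job per hour
Combined rate = 1/7 + 1/17
Find common denominator: (17 + 7)/(7*17) = 24/119
Combined rate = 24/119 job per hour
Time together = 1 / (24/119) = 119/24 hours

119/24


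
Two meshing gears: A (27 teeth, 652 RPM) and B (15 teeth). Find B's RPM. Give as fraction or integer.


Gear ratio: teeth_A * RPM_A = teeth_B * RPM_B
27 * 652 = 15 * RPM_B
17604 = 15 * RPM_B
RPM_B = 17604 / 15
RPM_B = 5868/5

5868/5


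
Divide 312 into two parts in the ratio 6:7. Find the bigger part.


Total parts = 6 + 7 = 13
Value per part = 312 / 13 = 24
First share = 6 * 24 = 144
Second share = 7 * 24 = 168
Larger share = 168

168


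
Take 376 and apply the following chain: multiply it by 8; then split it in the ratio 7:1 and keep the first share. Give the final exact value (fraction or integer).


Start with 376.
Step 1: Multiply by 8: 376 * 8 = 3008
Step 2: Split 7:1, first share = 3008 * 7/8 = 2632
Final result = 2632

2632


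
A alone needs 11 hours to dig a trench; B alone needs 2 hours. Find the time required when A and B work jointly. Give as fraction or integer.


Rate of A = 1/11 job per hour
Rate of B = 1/2 job per hour
Combined rate = 1/11 + 1/2
Find common denominator: (2 + 11)/(11*2) = 13/22
Combined rate = 13/22 job per hour
Time together = 1 / (13/22) = 22/13 hours

22/13


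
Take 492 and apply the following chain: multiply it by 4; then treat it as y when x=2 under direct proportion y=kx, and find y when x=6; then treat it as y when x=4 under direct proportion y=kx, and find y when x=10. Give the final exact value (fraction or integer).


Start with 492.
Step 1: Multiply by 4: 492 * 4 = 1968
Step 2: Direct prop: k = (1968)/2; new y = k*6 = 1968*6/2 = 5904
Step 3: Direct prop: k = (5904)/4; new y = k*10 = 5904*10/4 = 14760
Final result = 14760

14760


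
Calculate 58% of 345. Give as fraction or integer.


Compute 58% of 345
Convert percentage: 58% = 58/100
Multiply: 345 * 58/100
= 20010/100
= 2001/10

2001/10


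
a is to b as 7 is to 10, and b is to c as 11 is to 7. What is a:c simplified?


Given a:b = 7:10 and b:c = 11:7
Make b consistent. Multiply first ratio by 11: a:b = 77:110
Multiply second ratio by 10: b:c = 110:70
Now b = 110 in both, so a:b:c = 77:110:70
Therefore a:c = 77:70
Simplify by GCD: a:c = 11:10

11:10


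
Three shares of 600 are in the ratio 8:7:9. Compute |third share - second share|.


Total parts = 8 + 7 + 9 = 24
Value per part = 600 / 24 = 25
Shares: 8*25=200, 7*25=175, 9*25=225
Third share = 225, second share = 175
Difference = |225 - 175| = 50

50


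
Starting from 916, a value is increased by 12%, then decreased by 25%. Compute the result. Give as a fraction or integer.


Start: 916
Step 1: increase by 12% => multiply by 112/100
  916 * 112/100 = 25648/25
Step 2: decrease by 25% => multiply by 75/100
  25648/25 * 75/100 = 19236/25
Final value = 19236/25

19236/25


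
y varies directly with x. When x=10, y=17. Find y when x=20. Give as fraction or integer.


Direct proportion: y = kx
Find k: k = 17/10 = 17/10
Compute y at x=20: y = 17/10 * 20
y = 34

34


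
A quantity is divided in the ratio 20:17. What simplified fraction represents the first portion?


Total parts = 20 + 17 = 37
First part fraction = 20/37
Simplify: 20/37 = 20/37

20/37


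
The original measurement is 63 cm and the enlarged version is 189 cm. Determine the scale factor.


Original length = 63 cm
Scaled length = 189 cm
Scale factor = 189 / 63
= 3

3


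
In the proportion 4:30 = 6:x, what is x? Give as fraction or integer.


Setting up: 4/30 = 6/x
Cross multiply: 4 * x = 30 * 6
4x = 180
x = 180/4
x = 45

45


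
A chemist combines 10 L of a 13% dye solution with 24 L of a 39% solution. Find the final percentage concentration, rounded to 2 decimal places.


Solute in mixture 1 = 13% of 10 L = 10*13/100 = 13/10 L
Solute in mixture 2 = 39% of 24 L = 24*39/100 = 234/25 L
Total solute = 13/10 + 234/25 = 533/50 L
Total volume = 10 + 24 = 34 L
Final concentration = 533/50/34 * 100 = 31.35%

31.35


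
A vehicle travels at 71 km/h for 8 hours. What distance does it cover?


Using distance = speed * time
Speed = 71 km/h
Time = 8 hours
Distance = 71 * 8
= 568 km

568


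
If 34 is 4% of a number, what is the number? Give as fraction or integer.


Given: 34 is 4% of the whole
Set up: 34 = 4/100 * whole
whole = 34 * 100 / 4
whole = 3400 / 4
whole = 850

850


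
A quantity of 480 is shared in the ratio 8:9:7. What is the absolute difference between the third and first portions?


Total parts = 8 + 9 + 7 = 24
Value per part = 480 / 24 = 20
Shares: 8*20=160, 9*20=180, 7*20=140
Third share = 140, first share = 160
Difference = |140 - 160| = 20

20


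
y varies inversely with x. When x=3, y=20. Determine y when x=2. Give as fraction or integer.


Inverse proportion: y = k/x
Find k: k = 3 * 20 = 60
Compute y at x=2: y = 60/2
y = 30

30


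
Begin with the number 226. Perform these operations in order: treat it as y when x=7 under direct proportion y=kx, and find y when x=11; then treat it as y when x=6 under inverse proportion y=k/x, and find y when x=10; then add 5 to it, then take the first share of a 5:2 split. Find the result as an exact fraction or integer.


Start with 226.
Step 1: Direct prop: k = (226)/7; new y = k*11 = 226*11/7 = 2486/7
Step 2: Inverse prop: k = (2486/7)*6; new y = k/10 = 2486/7*6/10 = 7458/35
Step 3: Add 5: 7458/35+5=7633/35; split 5:2 first = 7633/35*5/7 = 7633/49
Final result = 7633/49

7633/49


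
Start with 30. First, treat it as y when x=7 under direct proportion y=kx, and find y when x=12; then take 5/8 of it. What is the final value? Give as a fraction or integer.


Start with 30.
Step 1: Direct prop: k = (30)/7; new y = k*12 = 30*12/7 = 360/7
Step 2: Take 5/8: 360/7 * 5/8 = 225/7
Final result = 225/7

225/7


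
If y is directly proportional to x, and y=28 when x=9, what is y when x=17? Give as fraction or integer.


Direct proportion: y = kx
Find k: k = 28/9 = 28/9
Compute y at x=17: y = 28/9 * 17
y = 476/9

476/9


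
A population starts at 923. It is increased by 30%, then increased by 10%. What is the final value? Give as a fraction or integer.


Start: 923
Step 1: increase by 30% => multiply by 130/100
  923 * 130/100 = 11999/10
Step 2: increase by 10% => multiply by 110/100
  11999/10 * 110/100 = 131989/100
Final value = 131989/100

131989/100


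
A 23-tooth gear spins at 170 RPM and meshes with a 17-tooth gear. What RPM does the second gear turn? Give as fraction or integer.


Gear ratio: teeth_A * RPM_A = teeth_B * RPM_B
23 * 170 = 17 * RPM_B
3910 = 17 * RPM_B
RPM_B = 3910 / 17
RPM_B = 230

230


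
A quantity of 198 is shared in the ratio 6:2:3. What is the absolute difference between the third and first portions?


Total parts = 6 + 2 + 3 = 11
Value per part = 198 / 11 = 18
Shares: 6*18=108, 2*18=36, 3*18=54
Third share = 54, first share = 108
Difference = |54 - 108| = 54

54


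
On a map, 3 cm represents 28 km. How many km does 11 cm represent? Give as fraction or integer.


Map scale: 3 cm = 28 km
Measured distance on map = 11 cm
Set up proportion: 11 * 28 / 3
= 308 / 3
= 308/3 km

308/3


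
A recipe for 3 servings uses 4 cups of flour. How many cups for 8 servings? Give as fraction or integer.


Original: 4 cups for 3 servings
Target servings = 8
Scaling factor = 8/3
New amount = 4 * 8/3
= 32/3
= 32/3 cups

32/3


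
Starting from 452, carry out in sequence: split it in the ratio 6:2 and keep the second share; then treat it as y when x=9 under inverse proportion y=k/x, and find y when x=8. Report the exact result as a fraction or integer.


Start with 452.
Step 1: Split 6:2, second share = 452 * 2/8 = 113
Step 2: Inverse prop: k = (113)*9; new y = k/8 = 113*9/8 = 1017/8
Final result = 1017/8

1017/8


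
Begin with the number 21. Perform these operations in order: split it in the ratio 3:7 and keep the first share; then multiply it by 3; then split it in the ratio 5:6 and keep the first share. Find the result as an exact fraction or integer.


Start with 21.
Step 1: Split 3:7, first share = 21 * 3/10 = 63/10
Step 2: Multiply by 3: 63/10 * 3 = 189/10
Step 3: Split 5:6, first share = 189/10 * 5/11 = 189/22
Final result = 189/22

189/22


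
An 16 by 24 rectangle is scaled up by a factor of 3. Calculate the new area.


Original dimensions: 16 x 24
Enlargement factor = 3
New width = 16 * 3 = 48
New height = 24 * 3 = 72
New area = 48 * 72 = 3456

3456


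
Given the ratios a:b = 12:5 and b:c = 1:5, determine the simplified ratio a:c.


Given a:b = 12:5 and b:c = 1:5
Make b consistent. Multiply first ratio by 1: a:b = 12:5
Multiply second ratio by 5: b:c = 5:25
Now b = 5 in both, so a:b:c = 12:5:25
Therefore a:c = 12:25
Simplify by GCD: a:c = 12:25

12:25


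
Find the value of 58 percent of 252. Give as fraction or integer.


Compute 58% of 252
Convert percentage: 58% = 58/100
Multiply: 252 * 58/100
= 14616/100
= 3654/25

3654/25


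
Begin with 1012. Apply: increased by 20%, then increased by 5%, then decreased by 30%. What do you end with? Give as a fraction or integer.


Start: 1012
Step 1: increase by 20% => multiply by 120/100
  1012 * 120/100 = 6072/5
Step 2: increase by 5% => multiply by 105/100
  6072/5 * 105/100 = 31878/25
Step 3: decrease by 30% => multiply by 70/100
  31878/25 * 70/100 = 111573/125
Final value = 111573/125

111573/125


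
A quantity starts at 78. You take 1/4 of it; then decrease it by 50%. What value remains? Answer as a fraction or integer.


Start with 78.
Step 1: Take 1/4: 78 * 1/4 = 39/2
Step 2: Decrease by 50%: 39/2 * 50/100 = 39/4
Final result = 39/4

39/4


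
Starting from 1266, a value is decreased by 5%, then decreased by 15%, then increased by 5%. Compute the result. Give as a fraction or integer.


Start: 1266
Step 1: decrease by 5% => multiply by 95/100
  1266 * 95/100 = 12027/10
Step 2: decrease by 15% => multiply by 85/100
  12027/10 * 85/100 = 204459/200
Step 3: increase by 5% => multiply by 105/100
  204459/200 * 105/100 = 4293639/4000
Final value = 4293639/4000

4293639/4000


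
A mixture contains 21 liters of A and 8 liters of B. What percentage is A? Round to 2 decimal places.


Volume of A = 21 L
Volume of B = 8 L
Total volume = 21 + 8 = 29 L
Percentage of A = (21/29) * 100
= 72.41%

72.41


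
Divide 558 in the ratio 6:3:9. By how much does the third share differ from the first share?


Total parts = 6 + 3 + 9 = 18
Value per part = 558 / 18 = 31
Shares: 6*31=186, 3*31=93, 9*31=279
Third share = 279, first share = 186
Difference = |279 - 186| = 93

93


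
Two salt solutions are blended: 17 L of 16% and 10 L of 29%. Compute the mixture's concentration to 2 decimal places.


Solute in mixture 1 = 16% of 17 L = 17*16/100 = 68/25 L
Solute in mixture 2 = 29% of 10 L = 10*29/100 = 29/10 L
Total solute = 68/25 + 29/10 = 281/50 L
Total volume = 17 + 10 = 27 L
Final concentration = 281/50/27 * 100 = 20.81%

20.81


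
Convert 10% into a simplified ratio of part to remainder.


Part = 10%, Remainder = 90%
Ratio = 10:90
GCD(10, 90) = 10
Simplify: 1:9 = 1:9

1:9


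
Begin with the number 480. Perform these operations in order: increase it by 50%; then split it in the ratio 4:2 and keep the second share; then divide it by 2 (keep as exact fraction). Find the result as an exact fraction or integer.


Start with 480.
Step 1: Increase by 50%: 480 * 150/100 = 720
Step 2: Split 4:2, second share = 720 * 2/6 = 240
Step 3: Divide by 2: 240 / 2 = 120
Final result = 120

120


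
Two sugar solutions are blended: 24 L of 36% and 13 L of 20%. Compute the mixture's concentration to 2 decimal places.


Solute in mixture 1 = 36% of 24 L = 24*36/100 = 216/25 L
Solute in mixture 2 = 20% of 13 L = 13*20/100 = 13/5 L
Total solute = 216/25 + 13/5 = 281/25 L
Total volume = 24 + 13 = 37 L
Final concentration = 281/25/37 * 100 = 30.38%

30.38


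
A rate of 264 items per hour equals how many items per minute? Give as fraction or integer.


Converting from per hour to per minute
Rate = 264 items per hour
Divide by 60: 264/60
= 22/5 items per minute

22/5


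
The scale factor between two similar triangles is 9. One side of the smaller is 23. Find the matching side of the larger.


Similar triangles have proportional sides
Scale factor = 9
Smaller side = 23
Corresponding larger side = 23 * 9
= 207

207


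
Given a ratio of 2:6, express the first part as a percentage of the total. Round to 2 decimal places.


Total parts = 2 + 6 = 8
First part fraction = 2/8
Percentage = (2/8) * 100
= 0.25 * 100
= 25.00%

25.00


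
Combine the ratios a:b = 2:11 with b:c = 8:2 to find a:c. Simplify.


Given a:b = 2:11 and b:c = 8:2
Make b consistent. Multiply first ratio by 8: a:b = 16:88
Multiply second ratio by 11: b:c = 88:22
Now b = 88 in both, so a:b:c = 16:88:22
Therefore a:c = 16:22
Simplify by GCD: a:c = 8:11

8:11


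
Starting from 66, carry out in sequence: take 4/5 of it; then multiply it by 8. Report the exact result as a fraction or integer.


Start with 66.
Step 1: Take 4/5: 66 * 4/5 = 264/5
Step 2: Multiply by 8: 264/5 * 8 = 2112/5
Final result = 2112/5

2112/5


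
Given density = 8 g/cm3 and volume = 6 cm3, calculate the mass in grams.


Using mass = density * volume
Density = 8 g/cm3
Volume = 6 cm3
Mass = 8 * 6
= 48 g

48


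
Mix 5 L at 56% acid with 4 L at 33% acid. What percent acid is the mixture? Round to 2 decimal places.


Solute in mixture 1 = 56% of 5 L = 5*56/100 = 14/5 L
Solute in mixture 2 = 33% of 4 L = 4*33/100 = 33/25 L
Total solute = 14/5 + 33/25 = 103/25 L
Total volume = 5 + 4 = 9 L
Final concentration = 103/25/9 * 100 = 45.78%

45.78


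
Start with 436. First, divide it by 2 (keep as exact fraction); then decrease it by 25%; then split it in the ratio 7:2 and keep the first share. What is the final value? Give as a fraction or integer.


Start with 436.
Step 1: Divide by 2: 436 / 2 = 218
Step 2: Decrease by 25%: 218 * 75/100 = 327/2
Step 3: Split 7:2, first share = 327/2 * 7/9 = 763/6
Final result = 763/6

763/6


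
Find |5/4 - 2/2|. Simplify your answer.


Simplify: 5/4 = 5/4 and 2/2 = 1
Find common denominator: LCD = 4
Convert: 5/4 and 4/4
Difference = |5 - 4|/4 = 1/4
Simplified = 1/4

1/4


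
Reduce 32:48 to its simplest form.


Find GCD(32, 48)
GCD = 16
Divide both by 16: 32/16 = 2, 48/16 = 3
Simplified ratio = 2:3

2:3


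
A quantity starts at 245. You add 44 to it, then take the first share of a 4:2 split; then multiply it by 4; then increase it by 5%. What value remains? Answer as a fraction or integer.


Start with 245.
Step 1: Add 44: 245+44=289; split 4:2 first = 289*4/6 = 578/3
Step 2: Multiply by 4: 578/3 * 4 = 2312/3
Step 3: Increase by 5%: 2312/3 * 105/100 = 4046/5
Final result = 4046/5

4046/5


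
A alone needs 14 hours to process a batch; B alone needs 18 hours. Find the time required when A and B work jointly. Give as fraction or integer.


Rate of A = 1/14 job per hour
Rate of B = 1/18 job per hour
Combined rate = 1/14 + 1/18
Find common denominator: (18 + 14)/(14*18) = 32/252
Combined rate = 8/63 job per hour
Time together = 1 / (8/63) = 63/8 hours

63/8


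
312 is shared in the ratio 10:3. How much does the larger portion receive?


Total parts = 10 + 3 = 13
Value per part = 312 / 13 = 24
First share = 10 * 24 = 240
Second share = 3 * 24 = 72
Larger share = 240

240


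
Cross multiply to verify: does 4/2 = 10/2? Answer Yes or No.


Cross multiply to check 4/2 = 10/2
Left cross product: 4 * 2 = 8
Right cross product: 2 * 10 = 20
8 != 20
Not equal, so proportions differ => No

No


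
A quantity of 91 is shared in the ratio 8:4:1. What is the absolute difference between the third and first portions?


Total parts = 8 + 4 + 1 = 13
Value per part = 91 / 13 = 7
Shares: 8*7=56, 4*7=28, 1*7=7
Third share = 7, first share = 56
Difference = |7 - 56| = 49

49


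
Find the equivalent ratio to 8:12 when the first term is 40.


Original ratio: 8:12
First term target: 40
Scale factor = 40 / 8 = 5
Multiply second term: 12 * 5 = 60
Equivalent ratio = 40:60

40:60


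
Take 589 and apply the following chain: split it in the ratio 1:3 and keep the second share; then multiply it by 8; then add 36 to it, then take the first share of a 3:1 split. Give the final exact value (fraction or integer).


Start with 589.
Step 1: Split 1:3, second share = 589 * 3/4 = 1767/4
Step 2: Multiply by 8: 1767/4 * 8 = 3534
Step 3: Add 36: 3534+36=3570; split 3:1 first = 3570*3/4 = 5355/2
Final result = 5355/2

5355/2


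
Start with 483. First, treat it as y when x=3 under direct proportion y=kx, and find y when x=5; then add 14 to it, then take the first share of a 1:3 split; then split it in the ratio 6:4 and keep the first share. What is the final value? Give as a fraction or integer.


Start with 483.
Step 1: Direct prop: k = (483)/3; new y = k*5 = 483*5/3 = 805
Step 2: Add 14: 805+14=819; split 1:3 first = 819*1/4 = 819/4
Step 3: Split 6:4, first share = 819/4 * 6/10 = 2457/20
Final result = 2457/20

2457/20


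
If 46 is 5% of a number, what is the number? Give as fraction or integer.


Given: 46 is 5% of the whole
Set up: 46 = 5/100 * whole
whole = 46 * 100 / 5
whole = 4600 / 5
whole = 920

920


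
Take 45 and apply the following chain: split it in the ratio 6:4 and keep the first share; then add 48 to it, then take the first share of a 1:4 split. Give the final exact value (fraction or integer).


Start with 45.
Step 1: Split 6:4, first share = 45 * 6/10 = 27
Step 2: Add 48: 27+48=75; split 1:4 first = 75*1/5 = 15
Final result = 15

15


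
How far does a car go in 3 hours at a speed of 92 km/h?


Using distance = speed * time
Speed = 92 km/h
Time = 3 hours
Distance = 92 * 3
= 276 km

276


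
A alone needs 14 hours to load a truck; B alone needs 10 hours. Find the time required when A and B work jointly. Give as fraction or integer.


Rate of A = 1/14 job per hour
Rate of B = 1/10 job per hour
Combined rate = 1/14 + 1/10
Find common denominator: (10 + 14)/(14*10) = 24/140
Combined rate = 6/35 job per hour
Time together = 1 / (6/35) = 35/6 hours

35/6


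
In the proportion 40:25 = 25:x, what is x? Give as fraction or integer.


Setting up: 40/25 = 25/x
Cross multiply: 40 * x = 25 * 25
40x = 625
x = 625/40
x = 125/8

125/8


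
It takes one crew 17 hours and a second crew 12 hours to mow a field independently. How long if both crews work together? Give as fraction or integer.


Rate of A = 1/17 job per hour
Rate of B = 1/12 job per hour
Combined rate = 1/17 + 1/12
Find common denominator: (12 + 17)/(17*12) = 29/204
Combined rate = 29/204 job per hour
Time together = 1 / (29/204) = 204/29 hours

204/29


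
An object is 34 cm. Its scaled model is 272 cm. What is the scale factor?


Original length = 34 cm
Scaled length = 272 cm
Scale factor = 272 / 34
= 8

8


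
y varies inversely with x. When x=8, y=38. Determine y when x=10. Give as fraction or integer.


Inverse proportion: y = k/x
Find k: k = 8 * 38 = 304
Compute y at x=10: y = 304/10
y = 152/5

152/5


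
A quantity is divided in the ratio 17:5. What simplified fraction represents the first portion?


Total parts = 17 + 5 = 22
First part fraction = 17/22
Simplify: 17/22 = 17/22

17/22


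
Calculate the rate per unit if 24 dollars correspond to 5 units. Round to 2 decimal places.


Total dollars = 24
Number of units = 5
Unit rate = 24 / 5
= 4.80 dollars per unit

4.80


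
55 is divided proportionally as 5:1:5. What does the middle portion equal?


Ratio = 5:1:5
Total parts = 5 + 1 + 5 = 11
Value per part = 55 / 11 = 5
First share = 5 * 5 = 25
Middle share = 1 * 5 = 5
Third share = 5 * 5 = 25

5


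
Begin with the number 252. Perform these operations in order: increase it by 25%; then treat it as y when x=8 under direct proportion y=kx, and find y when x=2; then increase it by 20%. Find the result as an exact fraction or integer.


Start with 252.
Step 1: Increase by 25%: 252 * 125/100 = 315
Step 2: Direct prop: k = (315)/8; new y = k*2 = 315*2/8 = 315/4
Step 3: Increase by 20%: 315/4 * 120/100 = 189/2
Final result = 189/2

189/2


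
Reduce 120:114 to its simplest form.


Find GCD(120, 114)
GCD = 6
Divide both by 6: 120/6 = 20, 114/6 = 19
Simplified ratio = 20:19

20:19


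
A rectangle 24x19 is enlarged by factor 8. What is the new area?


Original dimensions: 24 x 19
Enlargement factor = 8
New width = 24 * 8 = 192
New height = 19 * 8 = 152
New area = 192 * 152 = 29184

29184


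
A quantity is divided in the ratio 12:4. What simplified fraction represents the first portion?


Total parts = 12 + 4 = 16
First part fraction = 12/16
Simplify: 12/16 = 3/4

3/4


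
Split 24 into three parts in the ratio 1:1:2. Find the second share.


Ratio = 1:1:2
Total parts = 1 + 1 + 2 = 4
Value per part = 24 / 4 = 6
First share = 1 * 6 = 6
Middle share = 1 * 6 = 6
Third share = 2 * 6 = 12

6


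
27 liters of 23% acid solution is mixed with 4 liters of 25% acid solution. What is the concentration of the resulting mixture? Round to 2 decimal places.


Solute in mixture 1 = 23% of 27 L = 27*23/100 = 621/100 L
Solute in mixture 2 = 25% of 4 L = 4*25/100 = 1 L
Total solute = 621/100 + 1 = 721/100 L
Total volume = 27 + 4 = 31 L
Final concentration = 721/100/31 * 100 = 23.26%

23.26


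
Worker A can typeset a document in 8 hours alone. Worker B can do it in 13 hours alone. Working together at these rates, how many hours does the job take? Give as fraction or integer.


Rate of A = 1/8 job per hour
Rate of B = 1/13 job per hour
Combined rate = 1/8 + 1/13
Find common denominator: (13 + 8)/(8*13) = 21/104
Combined rate = 21/104 job per hour
Time together = 1 / (21/104) = 104/21 hours

104/21


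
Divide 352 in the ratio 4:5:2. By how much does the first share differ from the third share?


Total parts = 4 + 5 + 2 = 11
Value per part = 352 / 11 = 32
Shares: 4*32=128, 5*32=160, 2*32=64
First share = 128, third share = 64
Difference = |128 - 64| = 64

64


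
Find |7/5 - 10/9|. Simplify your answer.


Simplify: 7/5 = 7/5 and 10/9 = 10/9
Find common denominator: LCD = 45
Convert: 63/45 and 50/45
Difference = |63 - 50|/45 = 13/45
Simplified = 13/45

13/45


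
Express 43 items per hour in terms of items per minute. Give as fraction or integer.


Converting from per hour to per minute
Rate = 43 items per hour
Divide by 60: 43/60
= 43/60 items per minute

43/60


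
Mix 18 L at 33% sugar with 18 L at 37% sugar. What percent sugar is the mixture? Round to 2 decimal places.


Solute in mixture 1 = 33% of 18 L = 18*33/100 = 297/50 L
Solute in mixture 2 = 37% of 18 L = 18*37/100 = 333/50 L
Total solute = 297/50 + 333/50 = 63/5 L
Total volume = 18 + 18 = 36 L
Final concentration = 63/5/36 * 100 = 35.00%

35.00


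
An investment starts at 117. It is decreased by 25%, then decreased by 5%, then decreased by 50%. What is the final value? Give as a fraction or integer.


Start: 117
Step 1: decrease by 25% => multiply by 75/100
  117 * 75/100 = 351/4
Step 2: decrease by 5% => multiply by 95/100
  351/4 * 95/100 = 6669/80
Step 3: decrease by 50% => multiply by 50/100
  6669/80 * 50/100 = 6669/160
Final value = 6669/160

6669/160


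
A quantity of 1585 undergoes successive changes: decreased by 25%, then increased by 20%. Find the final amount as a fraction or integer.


Start: 1585
Step 1: decrease by 25% => multiply by 75/100
  1585 * 75/100 = 4755/4
Step 2: increase by 20% => multiply by 120/100
  4755/4 * 120/100 = 2853/2
Final value = 2853/2

2853/2


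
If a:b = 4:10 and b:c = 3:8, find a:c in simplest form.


Given a:b = 4:10 and b:c = 3:8
Make b consistent. Multiply first ratio by 3: a:b = 12:30
Multiply second ratio by 10: b:c = 30:80
Now b = 30 in both, so a:b:c = 12:30:80
Therefore a:c = 12:80
Simplify by GCD: a:c = 3:20

3:20


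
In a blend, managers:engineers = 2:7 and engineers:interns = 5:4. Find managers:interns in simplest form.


Given a:b = 2:7 and b:c = 5:4
Make b consistent. Multiply first ratio by 5: a:b = 10:35
Multiply second ratio by 7: b:c = 35:28
Now b = 35 in both, so a:b:c = 10:35:28
Therefore a:c = 10:28
Simplify by GCD: a:c = 5:14

5:14


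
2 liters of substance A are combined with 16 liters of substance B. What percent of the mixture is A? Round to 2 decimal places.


Volume of A = 2 L
Volume of B = 16 L
Total volume = 2 + 16 = 18 L
Percentage of A = (2/18) * 100
= 11.11%

11.11


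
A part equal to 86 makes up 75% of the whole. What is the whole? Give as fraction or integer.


Given: 86 is 75% of the whole
Set up: 86 = 75/100 * whole
whole = 86 * 100 / 75
whole = 8600 / 75
whole = 344/3

344/3


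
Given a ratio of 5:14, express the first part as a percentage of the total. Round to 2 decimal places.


Total parts = 5 + 14 = 19
First part fraction = 5/19
Percentage = (5/19) * 100
= 0.263158 * 100
= 26.32%

26.32


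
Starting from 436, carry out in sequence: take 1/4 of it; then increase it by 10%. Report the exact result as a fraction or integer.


Start with 436.
Step 1: Take 1/4: 436 * 1/4 = 109
Step 2: Increase by 10%: 109 * 110/100 = 1199/10
Final result = 1199/10

1199/10


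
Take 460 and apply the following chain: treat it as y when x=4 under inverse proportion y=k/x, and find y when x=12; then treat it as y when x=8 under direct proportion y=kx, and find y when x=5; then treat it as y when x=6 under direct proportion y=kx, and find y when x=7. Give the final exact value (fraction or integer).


Start with 460.
Step 1: Inverse prop: k = (460)*4; new y = k/12 = 460*4/12 = 460/3
Step 2: Direct prop: k = (460/3)/8; new y = k*5 = 460/3*5/8 = 575/6
Step 3: Direct prop: k = (575/6)/6; new y = k*7 = 575/6*7/6 = 4025/36
Final result = 4025/36

4025/36


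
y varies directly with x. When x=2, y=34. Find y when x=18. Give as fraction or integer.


Direct proportion: y = kx
Find k: k = 34/2 = 17
Compute y at x=18: y = 17 * 18
y = 306

306


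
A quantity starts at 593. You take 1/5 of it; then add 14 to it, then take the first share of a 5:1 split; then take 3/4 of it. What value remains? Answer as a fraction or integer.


Start with 593.
Step 1: Take 1/5: 593 * 1/5 = 593/5
Step 2: Add 14: 593/5+14=663/5; split 5:1 first = 663/5*5/6 = 221/2
Step 3: Take 3/4: 221/2 * 3/4 = 663/8
Final result = 663/8

663/8


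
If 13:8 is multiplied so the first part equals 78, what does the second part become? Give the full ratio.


Original ratio: 13:8
First term target: 78
Scale factor = 78 / 13 = 6
Multiply second term: 8 * 6 = 48
Equivalent ratio = 78:48

78:48


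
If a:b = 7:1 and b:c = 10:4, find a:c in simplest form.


Given a:b = 7:1 and b:c = 10:4
Make b consistent. Multiply first ratio by 10: a:b = 70:10
Multiply second ratio by 1: b:c = 10:4
Now b = 10 in both, so a:b:c = 70:10:4
Therefore a:c = 70:4
Simplify by GCD: a:c = 35:2

35:2
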